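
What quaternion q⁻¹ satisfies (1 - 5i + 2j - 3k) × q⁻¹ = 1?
0.0256 + 0.1282i - 0.0513j + 0.0769k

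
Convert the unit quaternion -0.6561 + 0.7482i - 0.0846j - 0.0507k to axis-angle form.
axis = (0.9914, -0.1121, -0.0672), θ = 262°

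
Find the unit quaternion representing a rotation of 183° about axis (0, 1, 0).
-0.0262 + 0.9997j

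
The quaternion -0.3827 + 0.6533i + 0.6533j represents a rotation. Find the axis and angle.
axis = (√2/2, √2/2, 0), θ = 5π/4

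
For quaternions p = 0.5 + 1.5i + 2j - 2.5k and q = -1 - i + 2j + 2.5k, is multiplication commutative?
No: pq = 3.25 + 8i - 2.25j + 8.75k ≠ 3.25 - 12i + 0.25j - 1.25k = qp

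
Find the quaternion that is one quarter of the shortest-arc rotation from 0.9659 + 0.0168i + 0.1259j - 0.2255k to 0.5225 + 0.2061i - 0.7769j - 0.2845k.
0.9505 + 0.076i - 0.1313j - 0.271k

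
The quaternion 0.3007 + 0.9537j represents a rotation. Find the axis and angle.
axis = (0, 1, 0), θ = 145°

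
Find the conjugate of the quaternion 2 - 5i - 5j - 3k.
2 + 5i + 5j + 3k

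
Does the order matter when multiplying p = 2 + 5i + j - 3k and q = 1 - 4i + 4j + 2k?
Yes: pq = 24 + 11i + 11j + 25k ≠ 24 - 17i + 7j - 23k = qp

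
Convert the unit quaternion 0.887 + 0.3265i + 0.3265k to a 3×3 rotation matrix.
[[0.7868, -0.5792, 0.2132], [0.5792, 0.5736, -0.5792], [0.2132, 0.5792, 0.7868]]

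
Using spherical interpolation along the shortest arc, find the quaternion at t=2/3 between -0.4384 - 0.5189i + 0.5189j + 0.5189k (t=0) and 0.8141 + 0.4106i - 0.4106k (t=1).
-0.7228 - 0.4708i + 0.1851j + 0.4708k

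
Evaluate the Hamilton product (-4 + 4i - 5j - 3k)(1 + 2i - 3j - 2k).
-33 - 3i + 9j + 3k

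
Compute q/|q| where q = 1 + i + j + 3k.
0.2887 + 0.2887i + 0.2887j + 0.866k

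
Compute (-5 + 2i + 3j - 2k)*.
-5 - 2i - 3j + 2k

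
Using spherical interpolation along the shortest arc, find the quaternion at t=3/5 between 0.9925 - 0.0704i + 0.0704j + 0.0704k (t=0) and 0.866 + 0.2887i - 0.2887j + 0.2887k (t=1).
0.9546 + 0.15i - 0.15j + 0.209k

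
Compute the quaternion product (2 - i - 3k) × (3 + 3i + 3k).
18 + 3i - 6j - 3k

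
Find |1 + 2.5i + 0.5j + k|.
2.915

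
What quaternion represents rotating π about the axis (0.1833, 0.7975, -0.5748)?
0.1833i + 0.7975j - 0.5748k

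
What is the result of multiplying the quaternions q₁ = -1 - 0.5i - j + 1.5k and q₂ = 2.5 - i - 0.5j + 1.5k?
-5.75 - i - 2.75j + 1.5k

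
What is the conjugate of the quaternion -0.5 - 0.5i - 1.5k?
-0.5 + 0.5i + 1.5k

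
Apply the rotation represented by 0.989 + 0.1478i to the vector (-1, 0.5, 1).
(-1, 0.186, 1.102)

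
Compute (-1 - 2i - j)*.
-1 + 2i + j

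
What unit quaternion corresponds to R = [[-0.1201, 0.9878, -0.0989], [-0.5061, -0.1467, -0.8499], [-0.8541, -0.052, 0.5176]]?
0.5592 + 0.3567i + 0.3376j - 0.6679k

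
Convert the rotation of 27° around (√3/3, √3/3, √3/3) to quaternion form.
0.9724 + 0.1348i + 0.1348j + 0.1348k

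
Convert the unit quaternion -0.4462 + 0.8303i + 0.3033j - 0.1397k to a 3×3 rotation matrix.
[[0.777, 0.379, -0.5027], [0.6283, -0.4178, 0.6562], [0.0387, -0.8257, -0.5628]]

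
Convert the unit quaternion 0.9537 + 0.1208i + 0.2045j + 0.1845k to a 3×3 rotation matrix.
[[0.8483, -0.3025, 0.4346], [0.4013, 0.9027, -0.155], [-0.3455, 0.3059, 0.8872]]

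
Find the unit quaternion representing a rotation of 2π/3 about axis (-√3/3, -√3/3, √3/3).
0.5 - 0.5i - 0.5j + 0.5k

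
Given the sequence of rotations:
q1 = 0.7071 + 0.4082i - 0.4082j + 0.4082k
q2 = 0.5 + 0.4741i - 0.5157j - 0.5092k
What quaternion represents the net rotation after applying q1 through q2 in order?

q2 · q1 = 0.1574 + 0.121i - 0.9701j - 0.139k
0.1574 + 0.121i - 0.9701j - 0.139k


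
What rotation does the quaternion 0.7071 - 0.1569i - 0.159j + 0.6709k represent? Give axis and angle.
axis = (-0.2219, -0.2249, 0.9488), θ = π/2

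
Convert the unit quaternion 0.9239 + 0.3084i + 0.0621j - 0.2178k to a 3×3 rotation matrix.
[[0.8974, 0.4408, -0.0196], [-0.3641, 0.7149, -0.5969], [-0.2491, 0.5428, 0.8021]]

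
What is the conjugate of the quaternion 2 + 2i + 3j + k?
2 - 2i - 3j - k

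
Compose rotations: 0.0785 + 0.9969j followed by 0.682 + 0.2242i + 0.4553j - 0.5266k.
-0.4004 + 0.5426i + 0.7156j + 0.1822k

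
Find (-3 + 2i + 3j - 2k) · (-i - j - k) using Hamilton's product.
3 - 2i + 7j + 4k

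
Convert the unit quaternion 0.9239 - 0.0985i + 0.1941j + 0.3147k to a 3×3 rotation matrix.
[[0.7266, -0.6197, 0.2967], [0.5433, 0.7825, 0.3042], [-0.4207, -0.0598, 0.9052]]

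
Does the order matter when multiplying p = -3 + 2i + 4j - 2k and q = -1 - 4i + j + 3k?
Yes: pq = 13 + 24i - 5j + 11k ≠ 13 - 4i - 9j - 25k = qp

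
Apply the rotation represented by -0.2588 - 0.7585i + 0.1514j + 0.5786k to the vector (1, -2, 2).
(-1.767, 0.676, -2.328)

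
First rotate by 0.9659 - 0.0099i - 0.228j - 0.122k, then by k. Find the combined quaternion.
0.122 + 0.228i - 0.0099j + 0.9659k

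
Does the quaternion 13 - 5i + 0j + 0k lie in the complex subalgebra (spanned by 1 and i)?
Yes. The quaternion 13 - 5i has j- and k-coefficients y = z = 0, so it lies in the complex subalgebra spanned by 1 and i.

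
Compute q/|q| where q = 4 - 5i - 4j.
0.5298 - 0.6623i - 0.5298j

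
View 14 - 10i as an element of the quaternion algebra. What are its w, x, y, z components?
14 - 10i + 0j + 0k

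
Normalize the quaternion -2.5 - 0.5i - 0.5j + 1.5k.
-0.8333 - 0.1667i - 0.1667j + 0.5k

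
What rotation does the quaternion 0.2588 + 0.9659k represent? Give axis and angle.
axis = (0, 0, 1), θ = 5π/6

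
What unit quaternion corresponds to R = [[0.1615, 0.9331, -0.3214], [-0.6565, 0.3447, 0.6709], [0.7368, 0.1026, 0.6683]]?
0.7373 - 0.1927i - 0.3588j - 0.539k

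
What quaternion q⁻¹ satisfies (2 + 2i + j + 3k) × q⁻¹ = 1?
0.1111 - 0.1111i - 0.0556j - 0.1667k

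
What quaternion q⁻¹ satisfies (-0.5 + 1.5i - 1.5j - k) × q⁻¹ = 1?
-0.087 - 0.2609i + 0.2609j + 0.1739k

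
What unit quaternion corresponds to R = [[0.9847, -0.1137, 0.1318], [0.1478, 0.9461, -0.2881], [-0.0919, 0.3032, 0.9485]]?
0.9848 + 0.1501i + 0.0568j + 0.0664k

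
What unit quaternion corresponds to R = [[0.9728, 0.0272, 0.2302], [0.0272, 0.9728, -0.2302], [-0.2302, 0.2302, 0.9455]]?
0.9863 + 0.1167i + 0.1167j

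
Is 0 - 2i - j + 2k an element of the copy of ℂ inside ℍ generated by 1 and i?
No. The quaternion -2i - j + 2k has j-coefficient y = -1 and k-coefficient z = 2, not both zero, so it does not lie in the complex subalgebra spanned by 1 and i.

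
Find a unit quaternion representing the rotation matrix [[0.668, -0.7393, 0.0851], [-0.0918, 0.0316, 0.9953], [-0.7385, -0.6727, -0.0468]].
0.6428 - 0.6487i + 0.3203j + 0.2518k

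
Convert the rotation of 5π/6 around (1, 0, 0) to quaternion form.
0.2588 + 0.9659i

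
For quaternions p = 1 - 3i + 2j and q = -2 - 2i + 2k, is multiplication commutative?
No: pq = -8 + 8i + 2j + 6k ≠ -8 - 10j - 2k = qp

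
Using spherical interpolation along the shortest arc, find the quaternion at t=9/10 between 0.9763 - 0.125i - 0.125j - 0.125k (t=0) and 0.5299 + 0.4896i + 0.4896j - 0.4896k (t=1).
0.6171 + 0.4438i + 0.4438j - 0.4746k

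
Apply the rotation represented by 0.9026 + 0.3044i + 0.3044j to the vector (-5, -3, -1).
(-5.179, -2.821, 0.47)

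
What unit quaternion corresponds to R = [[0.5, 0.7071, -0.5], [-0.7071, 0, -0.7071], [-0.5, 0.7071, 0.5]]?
0.7071 + 0.5i - 0.5k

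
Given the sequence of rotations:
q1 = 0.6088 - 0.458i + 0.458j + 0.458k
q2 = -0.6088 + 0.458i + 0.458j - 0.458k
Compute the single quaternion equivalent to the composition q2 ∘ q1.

q2 · q1 = -0.1609 + 0.9772i - 0.1381k
-0.1609 + 0.9772i - 0.1381k


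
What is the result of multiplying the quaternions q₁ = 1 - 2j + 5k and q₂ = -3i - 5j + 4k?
-30 + 14i - 20j - 2k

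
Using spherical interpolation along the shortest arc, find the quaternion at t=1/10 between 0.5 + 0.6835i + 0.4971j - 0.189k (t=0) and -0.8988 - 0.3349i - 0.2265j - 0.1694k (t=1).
0.5553 + 0.6618i + 0.4794j - 0.1545k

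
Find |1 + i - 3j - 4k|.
√27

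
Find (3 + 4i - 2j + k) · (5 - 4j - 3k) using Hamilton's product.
10 + 30i - 10j - 20k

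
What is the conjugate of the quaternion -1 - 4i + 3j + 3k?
-1 + 4i - 3j - 3k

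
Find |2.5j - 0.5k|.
2.55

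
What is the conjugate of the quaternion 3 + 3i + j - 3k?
3 - 3i - j + 3k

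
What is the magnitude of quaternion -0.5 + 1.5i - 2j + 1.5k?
2.958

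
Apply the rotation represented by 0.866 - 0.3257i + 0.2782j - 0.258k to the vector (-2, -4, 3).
(-0.537, -0.101, 5.357)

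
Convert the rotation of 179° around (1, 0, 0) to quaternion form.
0.0087 + i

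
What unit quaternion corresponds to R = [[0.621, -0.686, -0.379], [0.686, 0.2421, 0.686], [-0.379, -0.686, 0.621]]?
0.7881 - 0.4353i + 0.4353k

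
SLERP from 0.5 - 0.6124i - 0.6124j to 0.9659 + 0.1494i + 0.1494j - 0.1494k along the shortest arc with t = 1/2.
0.9091 - 0.2871i - 0.2871j - 0.0927k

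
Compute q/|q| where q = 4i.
i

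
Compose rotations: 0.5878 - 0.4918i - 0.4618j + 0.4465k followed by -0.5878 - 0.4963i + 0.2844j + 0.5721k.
-0.7137 + 0.3885i + 0.3789j + 0.4429k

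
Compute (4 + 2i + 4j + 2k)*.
4 - 2i - 4j - 2k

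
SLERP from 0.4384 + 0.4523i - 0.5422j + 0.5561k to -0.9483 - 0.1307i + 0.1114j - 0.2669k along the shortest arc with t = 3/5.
0.8055 + 0.2836i - 0.3107j + 0.4173k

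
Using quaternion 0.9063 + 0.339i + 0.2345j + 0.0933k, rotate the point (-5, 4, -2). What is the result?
(-5.38, 2.512, 3.122)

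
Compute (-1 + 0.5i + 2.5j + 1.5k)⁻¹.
-0.1026 - 0.0513i - 0.2564j - 0.1538k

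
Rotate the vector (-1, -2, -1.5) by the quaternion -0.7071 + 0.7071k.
(-2, 1, -1.5)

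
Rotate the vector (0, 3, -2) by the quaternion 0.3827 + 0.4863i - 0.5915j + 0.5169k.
(-3.013, 1.945, -0.372)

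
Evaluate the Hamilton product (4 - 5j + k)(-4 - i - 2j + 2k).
-28 - 12i + 11j - k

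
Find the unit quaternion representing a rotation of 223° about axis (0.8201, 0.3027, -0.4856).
-0.3665 + 0.763i + 0.2816j - 0.4518k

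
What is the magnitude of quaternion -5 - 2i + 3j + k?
√39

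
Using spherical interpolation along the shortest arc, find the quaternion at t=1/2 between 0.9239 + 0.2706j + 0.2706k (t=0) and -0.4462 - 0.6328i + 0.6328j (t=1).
0.8697 + 0.4017i - 0.2299j + 0.1718k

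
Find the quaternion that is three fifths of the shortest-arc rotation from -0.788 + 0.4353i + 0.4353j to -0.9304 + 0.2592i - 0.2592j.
-0.935 + 0.354i + 0.0233j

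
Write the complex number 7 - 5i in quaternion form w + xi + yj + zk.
7 - 5i + 0j + 0k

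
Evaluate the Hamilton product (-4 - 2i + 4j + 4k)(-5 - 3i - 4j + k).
26 + 42i - 14j - 4k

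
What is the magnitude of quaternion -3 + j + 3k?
√19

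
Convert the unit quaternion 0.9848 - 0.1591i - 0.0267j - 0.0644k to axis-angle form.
axis = (-0.9159, -0.1537, -0.3707), θ = 20°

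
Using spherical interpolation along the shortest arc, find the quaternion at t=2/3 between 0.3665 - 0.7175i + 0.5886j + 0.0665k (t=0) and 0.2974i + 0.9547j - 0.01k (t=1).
0.1541 - 0.0718i + 0.9852j + 0.0202k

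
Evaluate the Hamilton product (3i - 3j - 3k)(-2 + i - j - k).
-9 - 6i + 6j + 6k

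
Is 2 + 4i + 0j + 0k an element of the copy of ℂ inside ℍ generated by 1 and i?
Yes. The quaternion 2 + 4i has j- and k-coefficients y = z = 0, so it lies in the complex subalgebra spanned by 1 and i.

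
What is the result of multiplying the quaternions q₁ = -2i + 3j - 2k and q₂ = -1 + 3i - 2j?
12 - 2i - 9j - 3k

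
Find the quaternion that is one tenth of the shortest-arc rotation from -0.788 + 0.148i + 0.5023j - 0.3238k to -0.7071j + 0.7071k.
-0.7308 + 0.1373i + 0.5482j - 0.3827k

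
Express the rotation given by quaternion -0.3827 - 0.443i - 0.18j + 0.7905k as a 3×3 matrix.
[[-0.3146, 0.7645, -0.5626], [-0.4456, -0.6423, -0.6237], [-0.8382, 0.0545, 0.5427]]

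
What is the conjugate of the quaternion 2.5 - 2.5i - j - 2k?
2.5 + 2.5i + j + 2k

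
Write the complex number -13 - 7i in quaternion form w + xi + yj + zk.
-13 - 7i + 0j + 0k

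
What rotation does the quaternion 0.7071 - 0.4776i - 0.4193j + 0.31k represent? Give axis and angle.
axis = (-0.6754, -0.593, 0.4384), θ = π/2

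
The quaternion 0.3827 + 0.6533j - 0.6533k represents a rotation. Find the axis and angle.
axis = (0, √2/2, -√2/2), θ = 3π/4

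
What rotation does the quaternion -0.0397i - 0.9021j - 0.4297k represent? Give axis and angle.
axis = (-0.0397, -0.9021, -0.4297), θ = π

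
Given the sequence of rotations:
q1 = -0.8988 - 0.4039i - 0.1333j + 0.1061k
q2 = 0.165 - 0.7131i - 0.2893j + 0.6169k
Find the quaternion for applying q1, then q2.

q2 · q1 = -0.5403 + 0.6258i + 0.0645j - 0.5588k
-0.5403 + 0.6258i + 0.0645j - 0.5588k


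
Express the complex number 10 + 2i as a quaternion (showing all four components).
10 + 2i + 0j + 0k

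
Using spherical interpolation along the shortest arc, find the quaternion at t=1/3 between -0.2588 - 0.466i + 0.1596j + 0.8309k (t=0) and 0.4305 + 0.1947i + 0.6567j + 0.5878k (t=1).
-0.0199 - 0.2755i + 0.3929j + 0.8771k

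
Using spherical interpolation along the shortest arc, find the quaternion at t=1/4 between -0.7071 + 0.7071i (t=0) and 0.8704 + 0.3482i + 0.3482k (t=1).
-0.8685 + 0.4833i - 0.1101k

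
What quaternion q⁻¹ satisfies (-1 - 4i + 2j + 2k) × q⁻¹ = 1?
-0.04 + 0.16i - 0.08j - 0.08k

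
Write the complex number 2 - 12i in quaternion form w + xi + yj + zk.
2 - 12i + 0j + 0k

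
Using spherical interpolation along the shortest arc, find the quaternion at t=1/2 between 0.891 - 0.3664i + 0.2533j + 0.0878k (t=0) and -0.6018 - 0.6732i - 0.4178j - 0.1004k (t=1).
0.8908 + 0.1831i + 0.4005j + 0.1123k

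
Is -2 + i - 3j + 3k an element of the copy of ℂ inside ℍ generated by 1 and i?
No. The quaternion -2 + i - 3j + 3k has j-coefficient y = -3 and k-coefficient z = 3, not both zero, so it does not lie in the complex subalgebra spanned by 1 and i.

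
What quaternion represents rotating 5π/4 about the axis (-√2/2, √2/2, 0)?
-0.3827 - 0.6533i + 0.6533j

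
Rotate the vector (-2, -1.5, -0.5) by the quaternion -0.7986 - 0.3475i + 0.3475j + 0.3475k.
(-1.106, 0.974, -2.08)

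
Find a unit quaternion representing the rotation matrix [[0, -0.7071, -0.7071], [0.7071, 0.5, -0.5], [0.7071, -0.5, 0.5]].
0.7071 - 0.5j + 0.5k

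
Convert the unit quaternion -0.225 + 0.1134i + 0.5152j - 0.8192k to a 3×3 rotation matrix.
[[-0.873, -0.2518, -0.4176], [0.4855, -0.3679, -0.7931], [0.046, -0.8951, 0.4434]]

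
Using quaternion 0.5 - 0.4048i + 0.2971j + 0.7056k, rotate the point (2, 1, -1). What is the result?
(-1.017, -0.217, -2.218)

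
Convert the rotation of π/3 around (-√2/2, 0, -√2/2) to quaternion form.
0.866 - 0.3536i - 0.3536k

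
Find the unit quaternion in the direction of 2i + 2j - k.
0.6667i + 0.6667j - 0.3333k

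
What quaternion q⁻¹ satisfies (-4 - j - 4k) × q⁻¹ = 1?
-0.1212 + 0.0303j + 0.1212k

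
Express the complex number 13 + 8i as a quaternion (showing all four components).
13 + 8i + 0j + 0k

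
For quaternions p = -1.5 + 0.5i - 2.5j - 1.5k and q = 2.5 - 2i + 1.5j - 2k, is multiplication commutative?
No: pq = -2 + 11.5i - 4.5j - 5k ≠ -2 - 3i - 12.5j + 3.5k = qp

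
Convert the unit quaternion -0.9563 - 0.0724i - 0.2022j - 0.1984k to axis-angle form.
axis = (-0.2476, -0.6916, -0.6786), θ = 326°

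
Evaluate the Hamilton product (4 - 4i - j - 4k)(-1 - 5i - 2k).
-32 - 14i + 13j - 9k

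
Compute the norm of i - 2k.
√5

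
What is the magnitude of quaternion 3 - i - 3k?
√19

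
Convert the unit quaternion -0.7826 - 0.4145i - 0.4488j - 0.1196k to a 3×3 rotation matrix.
[[0.5685, 0.1849, 0.8016], [0.5593, 0.6278, -0.5414], [-0.6033, 0.7561, 0.2535]]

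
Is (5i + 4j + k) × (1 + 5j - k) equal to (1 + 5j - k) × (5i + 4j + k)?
No: pq = -19 - 4i + 9j + 26k ≠ -19 + 14i - j - 24k = qp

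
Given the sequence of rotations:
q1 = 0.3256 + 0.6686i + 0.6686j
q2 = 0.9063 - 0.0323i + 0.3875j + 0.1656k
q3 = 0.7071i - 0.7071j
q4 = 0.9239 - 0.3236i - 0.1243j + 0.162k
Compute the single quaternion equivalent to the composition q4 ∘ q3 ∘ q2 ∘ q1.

q2 · q1 = 0.0576 + 0.4847i + 0.8428j - 0.2268k
q3 · q2 · q1 = 0.2532 + 0.2011i + 0.1196j + 0.9387k
q4 · q3 · q2 · q1 = 0.1618 - 0.0322i + 0.4154j + 0.8946k
0.1618 - 0.0322i + 0.4154j + 0.8946k


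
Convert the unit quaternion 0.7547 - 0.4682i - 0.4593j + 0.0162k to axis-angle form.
axis = (-0.7136, -0.7001, 0.0247), θ = 82°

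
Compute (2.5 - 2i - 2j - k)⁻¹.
0.1639 + 0.1311i + 0.1311j + 0.0656k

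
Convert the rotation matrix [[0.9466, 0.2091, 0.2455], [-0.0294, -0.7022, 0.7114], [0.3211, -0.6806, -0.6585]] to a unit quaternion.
-0.3827 + 0.9093i + 0.0494j + 0.1558k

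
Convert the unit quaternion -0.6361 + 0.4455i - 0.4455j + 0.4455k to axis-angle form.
axis = (√3/3, -√3/3, √3/3), θ = 259°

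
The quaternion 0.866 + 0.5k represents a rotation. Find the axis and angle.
axis = (0, 0, 1), θ = π/3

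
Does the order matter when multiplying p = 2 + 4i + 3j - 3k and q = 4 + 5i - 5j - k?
Yes: pq = 8i - 9j - 49k ≠ 44i + 13j + 21k = qp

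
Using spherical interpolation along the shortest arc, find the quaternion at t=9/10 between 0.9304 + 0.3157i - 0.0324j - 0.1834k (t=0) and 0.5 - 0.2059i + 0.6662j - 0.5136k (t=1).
0.5819 - 0.1543i + 0.6199j - 0.5034k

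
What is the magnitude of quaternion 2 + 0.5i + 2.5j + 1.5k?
3.571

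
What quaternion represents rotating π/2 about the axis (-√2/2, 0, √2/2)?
0.7071 - 0.5i + 0.5k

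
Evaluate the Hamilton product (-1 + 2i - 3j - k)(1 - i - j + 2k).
-4i - 5j - 8k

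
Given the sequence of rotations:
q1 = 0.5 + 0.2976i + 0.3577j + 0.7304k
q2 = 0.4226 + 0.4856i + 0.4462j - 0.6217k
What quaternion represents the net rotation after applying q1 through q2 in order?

q2 · q1 = 0.3613 + 0.9169i - 0.1654j + 0.0387k
0.3613 + 0.9169i - 0.1654j + 0.0387k


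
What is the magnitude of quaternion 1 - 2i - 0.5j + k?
2.5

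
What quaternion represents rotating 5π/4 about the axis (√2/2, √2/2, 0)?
-0.3827 + 0.6533i + 0.6533j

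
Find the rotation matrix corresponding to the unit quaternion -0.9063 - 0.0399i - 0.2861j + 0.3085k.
[[0.6459, 0.582, 0.494], [-0.5364, 0.8065, -0.2488], [-0.5432, -0.1042, 0.8331]]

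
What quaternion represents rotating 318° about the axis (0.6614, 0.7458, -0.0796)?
-0.9336 + 0.237i + 0.2673j - 0.0285k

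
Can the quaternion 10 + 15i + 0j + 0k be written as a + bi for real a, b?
Yes. The quaternion 10 + 15i has j- and k-coefficients y = z = 0, so it lies in the complex subalgebra spanned by 1 and i.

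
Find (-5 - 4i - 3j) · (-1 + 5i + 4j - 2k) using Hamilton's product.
37 - 15i - 25j + 9k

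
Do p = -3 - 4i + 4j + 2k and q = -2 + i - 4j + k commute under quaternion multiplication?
No: pq = 24 + 17i + 10j + 5k ≠ 24 - 7i - 2j - 19k = qp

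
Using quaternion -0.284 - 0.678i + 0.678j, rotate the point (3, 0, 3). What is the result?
(-0.913, -3.913, -1.361)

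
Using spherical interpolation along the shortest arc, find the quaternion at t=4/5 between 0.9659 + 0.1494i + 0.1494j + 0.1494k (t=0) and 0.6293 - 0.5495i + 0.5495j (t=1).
0.7528 - 0.4292i + 0.4979j + 0.0343k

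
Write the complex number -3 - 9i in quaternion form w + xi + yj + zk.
-3 - 9i + 0j + 0k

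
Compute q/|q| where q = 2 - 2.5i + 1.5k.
0.5657 - 0.7071i + 0.4243k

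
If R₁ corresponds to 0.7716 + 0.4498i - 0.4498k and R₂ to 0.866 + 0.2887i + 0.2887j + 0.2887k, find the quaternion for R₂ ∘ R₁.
0.6682 + 0.4824i + 0.4825j - 0.2966k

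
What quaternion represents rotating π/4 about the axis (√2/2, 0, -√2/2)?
0.9239 + 0.2706i - 0.2706k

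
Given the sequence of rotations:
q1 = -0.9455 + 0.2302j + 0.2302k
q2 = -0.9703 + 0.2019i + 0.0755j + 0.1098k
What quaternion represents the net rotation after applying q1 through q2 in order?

q2 · q1 = 0.8748 - 0.1988i - 0.3412j - 0.2807k
0.8748 - 0.1988i - 0.3412j - 0.2807k


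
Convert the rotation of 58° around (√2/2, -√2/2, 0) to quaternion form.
0.8746 + 0.3428i - 0.3428j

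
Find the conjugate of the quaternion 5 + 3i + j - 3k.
5 - 3i - j + 3k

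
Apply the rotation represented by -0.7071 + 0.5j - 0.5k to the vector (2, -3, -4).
(4.95, 1.914, 0.914)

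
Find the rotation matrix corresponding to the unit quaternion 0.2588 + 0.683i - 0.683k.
[[0.067, 0.3535, -0.933], [-0.3535, -0.866, -0.3535], [-0.933, 0.3535, 0.067]]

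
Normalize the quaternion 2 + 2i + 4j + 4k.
0.3162 + 0.3162i + 0.6325j + 0.6325k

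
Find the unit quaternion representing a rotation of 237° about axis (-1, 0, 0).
-0.4772 - 0.8788i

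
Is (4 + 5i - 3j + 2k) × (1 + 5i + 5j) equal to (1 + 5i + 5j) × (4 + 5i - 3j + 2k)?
No: pq = -6 + 15i + 27j + 42k ≠ -6 + 35i + 7j - 38k = qp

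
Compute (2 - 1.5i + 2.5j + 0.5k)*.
2 + 1.5i - 2.5j - 0.5k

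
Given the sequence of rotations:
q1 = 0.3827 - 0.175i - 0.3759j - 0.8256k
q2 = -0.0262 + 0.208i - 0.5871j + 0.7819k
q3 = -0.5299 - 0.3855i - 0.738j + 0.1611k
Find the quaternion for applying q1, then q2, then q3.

q2 · q1 = 0.4512 + 0.8628i - 0.1799j + 0.1399k
q3 · q2 · q1 = -0.0618 - 0.7054i - 0.0447j + 0.7047k
-0.0618 - 0.7054i - 0.0447j + 0.7047k


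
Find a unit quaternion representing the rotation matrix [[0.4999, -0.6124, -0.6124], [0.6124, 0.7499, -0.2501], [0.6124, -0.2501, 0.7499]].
0.866 - 0.3536j + 0.3536k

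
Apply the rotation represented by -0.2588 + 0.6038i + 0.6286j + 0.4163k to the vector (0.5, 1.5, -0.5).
(1.305, -0.26, 0.99)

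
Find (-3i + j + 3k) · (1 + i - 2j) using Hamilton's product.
5 + 3i + 4j + 8k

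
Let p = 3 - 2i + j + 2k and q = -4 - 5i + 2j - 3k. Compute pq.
-18 - 14i - 14j - 16k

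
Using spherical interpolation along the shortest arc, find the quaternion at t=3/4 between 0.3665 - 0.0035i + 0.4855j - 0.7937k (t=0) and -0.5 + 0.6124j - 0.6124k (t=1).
-0.2952 - 0.001i + 0.6299j - 0.7184k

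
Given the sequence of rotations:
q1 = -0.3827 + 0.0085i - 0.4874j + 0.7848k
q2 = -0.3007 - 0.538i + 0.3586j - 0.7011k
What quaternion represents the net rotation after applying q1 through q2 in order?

q2 · q1 = 0.8447 + 0.143i + 0.4256j + 0.2915k
0.8447 + 0.143i + 0.4256j + 0.2915k


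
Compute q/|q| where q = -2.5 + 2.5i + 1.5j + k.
-0.6299 + 0.6299i + 0.378j + 0.252k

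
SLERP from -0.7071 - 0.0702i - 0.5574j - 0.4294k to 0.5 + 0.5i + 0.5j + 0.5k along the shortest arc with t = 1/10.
-0.6934 - 0.1157i - 0.5576j - 0.4415k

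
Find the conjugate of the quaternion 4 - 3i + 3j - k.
4 + 3i - 3j + k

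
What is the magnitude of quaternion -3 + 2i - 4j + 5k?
√54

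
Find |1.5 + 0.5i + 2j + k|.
2.739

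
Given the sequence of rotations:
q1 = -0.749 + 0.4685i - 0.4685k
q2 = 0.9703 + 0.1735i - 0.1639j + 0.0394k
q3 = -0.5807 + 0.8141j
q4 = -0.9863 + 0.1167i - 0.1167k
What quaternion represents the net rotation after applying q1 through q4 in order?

q2 · q1 = -0.7896 + 0.4014i + 0.2225j - 0.4073k
q3 · q2 · q1 = 0.2774 - 0.5647i - 0.772j - 0.0903k
q4 · q3 · q2 · q1 = -0.2182 + 0.4992i + 0.8379j - 0.0334k
-0.2182 + 0.4992i + 0.8379j - 0.0334k


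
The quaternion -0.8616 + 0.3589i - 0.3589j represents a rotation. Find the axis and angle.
axis = (√2/2, -√2/2, 0), θ = 299°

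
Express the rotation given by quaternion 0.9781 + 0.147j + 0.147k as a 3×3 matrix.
[[0.9136, -0.2876, 0.2876], [0.2876, 0.9568, 0.0432], [-0.2876, 0.0432, 0.9568]]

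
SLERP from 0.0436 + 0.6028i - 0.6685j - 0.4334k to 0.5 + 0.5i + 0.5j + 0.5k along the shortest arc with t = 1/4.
-0.1311 + 0.3539i - 0.7488j - 0.5449k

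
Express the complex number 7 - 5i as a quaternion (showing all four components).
7 - 5i + 0j + 0k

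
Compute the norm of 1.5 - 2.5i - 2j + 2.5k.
4.33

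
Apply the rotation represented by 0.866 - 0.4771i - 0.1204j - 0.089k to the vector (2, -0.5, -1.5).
(1.961, -1.615, 0.216)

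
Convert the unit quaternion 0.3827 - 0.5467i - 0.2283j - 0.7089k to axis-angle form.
axis = (-0.5917, -0.2471, -0.7673), θ = 3π/4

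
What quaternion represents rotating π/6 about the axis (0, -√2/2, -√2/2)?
0.9659 - 0.183j - 0.183k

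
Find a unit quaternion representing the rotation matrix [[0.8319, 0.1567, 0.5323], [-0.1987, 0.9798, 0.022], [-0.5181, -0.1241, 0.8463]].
0.9563 - 0.0382i + 0.2746j - 0.0929k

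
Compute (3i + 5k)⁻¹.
-0.0882i - 0.1471k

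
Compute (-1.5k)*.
1.5k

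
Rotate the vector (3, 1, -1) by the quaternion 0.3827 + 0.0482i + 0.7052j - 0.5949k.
(-2.066, 0.001, -2.594)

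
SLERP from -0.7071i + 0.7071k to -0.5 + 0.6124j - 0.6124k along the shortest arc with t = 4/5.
0.4339 - 0.1747i - 0.5315j + 0.7062k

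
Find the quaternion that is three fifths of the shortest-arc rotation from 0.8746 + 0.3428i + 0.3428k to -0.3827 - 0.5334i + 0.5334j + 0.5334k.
0.7114 + 0.5525i - 0.3807j - 0.2089k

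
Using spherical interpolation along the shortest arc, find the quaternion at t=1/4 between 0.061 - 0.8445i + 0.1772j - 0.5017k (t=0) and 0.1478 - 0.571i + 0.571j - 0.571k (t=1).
0.085 - 0.7935i + 0.2838j - 0.5316k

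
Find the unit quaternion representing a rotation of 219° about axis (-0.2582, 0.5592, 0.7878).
-0.3338 - 0.2434i + 0.5271j + 0.7426k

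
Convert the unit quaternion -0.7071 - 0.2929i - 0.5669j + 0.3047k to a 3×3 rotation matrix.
[[0.1716, 0.763, 0.6232], [-0.0988, 0.6427, -0.7597], [-0.9802, 0.0688, 0.1857]]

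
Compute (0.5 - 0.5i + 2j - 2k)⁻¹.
0.0588 + 0.0588i - 0.2353j + 0.2353k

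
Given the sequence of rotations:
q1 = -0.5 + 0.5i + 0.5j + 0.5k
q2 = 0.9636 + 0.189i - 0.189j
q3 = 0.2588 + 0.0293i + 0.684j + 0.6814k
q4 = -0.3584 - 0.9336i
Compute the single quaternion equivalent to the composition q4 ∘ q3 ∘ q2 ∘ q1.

q2 · q1 = -0.4818 + 0.2928i + 0.4818j + 0.6708k
q3 · q2 · q1 = -0.9199 + 0.1922i - 0.025j - 0.3409k
q4 · q3 · q2 · q1 = 0.5091 + 0.7899i - 0.3093j + 0.1455k
0.5091 + 0.7899i - 0.3093j + 0.1455k


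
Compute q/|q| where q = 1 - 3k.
0.3162 - 0.9487k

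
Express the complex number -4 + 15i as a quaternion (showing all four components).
-4 + 15i + 0j + 0k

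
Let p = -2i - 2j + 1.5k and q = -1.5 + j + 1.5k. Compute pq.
-0.25 - 1.5i + 6j - 4.25k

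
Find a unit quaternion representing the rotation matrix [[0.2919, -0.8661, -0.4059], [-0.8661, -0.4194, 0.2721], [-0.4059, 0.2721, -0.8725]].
0.8037i - 0.5388j - 0.2525k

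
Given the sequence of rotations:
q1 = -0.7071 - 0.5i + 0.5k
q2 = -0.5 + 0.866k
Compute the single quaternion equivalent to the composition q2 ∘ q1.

q2 · q1 = -0.0795 + 0.25i - 0.433j - 0.8623k
-0.0795 + 0.25i - 0.433j - 0.8623k


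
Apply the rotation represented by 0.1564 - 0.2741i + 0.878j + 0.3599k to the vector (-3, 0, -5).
(2.016, -2.482, 4.876)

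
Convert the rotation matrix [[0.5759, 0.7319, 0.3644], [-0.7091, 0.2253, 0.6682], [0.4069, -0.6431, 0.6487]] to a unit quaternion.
0.7826 - 0.4189i - 0.0136j - 0.4603k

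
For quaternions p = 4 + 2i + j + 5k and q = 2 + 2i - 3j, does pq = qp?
No: pq = 7 + 27i + 2k ≠ 7 - 3i - 20j + 18k = qp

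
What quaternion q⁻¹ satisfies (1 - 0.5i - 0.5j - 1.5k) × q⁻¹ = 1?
0.2667 + 0.1333i + 0.1333j + 0.4k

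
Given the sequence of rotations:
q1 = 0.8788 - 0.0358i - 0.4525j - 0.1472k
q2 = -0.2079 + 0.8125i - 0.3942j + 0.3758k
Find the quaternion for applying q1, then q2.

q2 · q1 = -0.2767 + 0.9495i - 0.1462j - 0.0209k
-0.2767 + 0.9495i - 0.1462j - 0.0209k


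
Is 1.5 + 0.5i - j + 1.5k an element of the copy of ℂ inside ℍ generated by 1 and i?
No. The quaternion 1.5 + 0.5i - j + 1.5k has j-coefficient y = -1 and k-coefficient z = 1.5, not both zero, so it does not lie in the complex subalgebra spanned by 1 and i.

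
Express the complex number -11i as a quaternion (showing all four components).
0 - 11i + 0j + 0k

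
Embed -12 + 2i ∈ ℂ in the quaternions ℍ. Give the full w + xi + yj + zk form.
-12 + 2i + 0j + 0k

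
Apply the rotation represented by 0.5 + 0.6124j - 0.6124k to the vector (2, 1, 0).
(-0.388, -0.975, -1.975)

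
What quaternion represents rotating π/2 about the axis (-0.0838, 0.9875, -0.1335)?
0.7071 - 0.0593i + 0.6983j - 0.0944k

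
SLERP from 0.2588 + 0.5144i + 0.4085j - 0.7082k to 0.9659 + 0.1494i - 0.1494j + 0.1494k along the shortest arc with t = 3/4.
0.943 + 0.3118i + 0.011j - 0.1159k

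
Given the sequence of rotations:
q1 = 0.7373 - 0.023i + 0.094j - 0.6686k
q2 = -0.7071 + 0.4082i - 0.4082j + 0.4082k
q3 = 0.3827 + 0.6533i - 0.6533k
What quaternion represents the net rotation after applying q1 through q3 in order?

q2 · q1 = -0.2007 + 0.5518i - 0.1039j + 0.8027k
q3 · q2 · q1 = 0.0871 + 0.0122i - 0.9247j + 0.3704k
0.0871 + 0.0122i - 0.9247j + 0.3704k


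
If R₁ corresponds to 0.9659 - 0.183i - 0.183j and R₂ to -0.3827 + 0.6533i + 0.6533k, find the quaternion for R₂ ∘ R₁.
-0.2501 + 0.8206i - 0.0495j + 0.5115k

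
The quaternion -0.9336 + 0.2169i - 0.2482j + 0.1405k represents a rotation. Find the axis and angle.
axis = (0.6053, -0.6927, 0.3921), θ = 318°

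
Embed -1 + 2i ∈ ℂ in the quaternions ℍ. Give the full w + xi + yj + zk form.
-1 + 2i + 0j + 0k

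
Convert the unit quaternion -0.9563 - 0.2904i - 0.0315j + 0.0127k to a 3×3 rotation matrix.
[[0.9977, 0.0426, 0.0529], [-0.006, 0.831, -0.5562], [-0.0676, 0.5546, 0.8294]]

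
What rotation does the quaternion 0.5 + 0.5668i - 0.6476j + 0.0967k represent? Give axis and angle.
axis = (0.6545, -0.7478, 0.1117), θ = 2π/3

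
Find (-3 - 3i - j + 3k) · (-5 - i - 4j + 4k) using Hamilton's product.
-4 + 26i + 26j - 16k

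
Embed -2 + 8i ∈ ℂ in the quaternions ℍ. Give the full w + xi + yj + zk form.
-2 + 8i + 0j + 0k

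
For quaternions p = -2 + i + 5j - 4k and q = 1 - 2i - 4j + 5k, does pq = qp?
No: pq = 40 + 14i + 16j - 8k ≠ 40 - 4i + 10j - 20k = qp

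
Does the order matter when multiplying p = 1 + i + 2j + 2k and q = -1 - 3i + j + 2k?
Yes: pq = -4 - 2i - 9j + 7k ≠ -4 - 6i + 7j - 7k = qp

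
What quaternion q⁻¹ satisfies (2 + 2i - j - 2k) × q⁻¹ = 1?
0.1538 - 0.1538i + 0.0769j + 0.1538k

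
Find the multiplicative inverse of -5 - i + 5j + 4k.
-0.0746 + 0.0149i - 0.0746j - 0.0597k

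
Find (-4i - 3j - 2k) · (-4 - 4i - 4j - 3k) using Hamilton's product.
-34 + 17i + 8j + 12k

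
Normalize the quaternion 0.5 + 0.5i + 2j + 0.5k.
0.2294 + 0.2294i + 0.9177j + 0.2294k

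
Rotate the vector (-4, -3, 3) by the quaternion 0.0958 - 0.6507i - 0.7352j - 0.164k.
(-2.208, -2.902, -4.55)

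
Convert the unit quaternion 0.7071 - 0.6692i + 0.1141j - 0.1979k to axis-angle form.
axis = (-0.9464, 0.1614, -0.2799), θ = π/2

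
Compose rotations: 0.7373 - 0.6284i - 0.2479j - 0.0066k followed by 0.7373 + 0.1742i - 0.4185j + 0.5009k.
0.5526 - 0.2079i - 0.805j + 0.0583k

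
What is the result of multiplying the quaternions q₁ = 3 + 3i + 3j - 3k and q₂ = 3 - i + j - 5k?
-6 - 6i + 30j - 18k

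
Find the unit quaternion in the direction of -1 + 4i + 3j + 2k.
-0.1826 + 0.7303i + 0.5477j + 0.3651k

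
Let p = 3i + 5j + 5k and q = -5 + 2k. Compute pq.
-10 - 5i - 31j - 25k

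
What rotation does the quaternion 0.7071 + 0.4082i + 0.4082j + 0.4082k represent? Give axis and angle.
axis = (√3/3, √3/3, √3/3), θ = π/2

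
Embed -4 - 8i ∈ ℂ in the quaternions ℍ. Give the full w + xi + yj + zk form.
-4 - 8i + 0j + 0k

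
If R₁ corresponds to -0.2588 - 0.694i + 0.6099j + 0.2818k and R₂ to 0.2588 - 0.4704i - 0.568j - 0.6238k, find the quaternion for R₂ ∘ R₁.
0.1288 + 0.1625i + 0.8703j - 0.4467k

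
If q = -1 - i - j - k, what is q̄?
-1 + i + j + k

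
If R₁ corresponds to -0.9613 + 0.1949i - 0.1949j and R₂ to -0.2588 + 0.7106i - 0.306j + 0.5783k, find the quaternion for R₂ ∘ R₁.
0.0506 - 0.6208i + 0.4573j - 0.6348k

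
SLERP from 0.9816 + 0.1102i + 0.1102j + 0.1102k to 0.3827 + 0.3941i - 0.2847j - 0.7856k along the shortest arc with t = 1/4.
0.9613 + 0.2224i + 0.0011j - 0.1623k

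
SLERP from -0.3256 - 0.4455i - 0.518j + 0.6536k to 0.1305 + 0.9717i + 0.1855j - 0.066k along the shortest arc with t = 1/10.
-0.3162 - 0.524i - 0.5006j + 0.6123k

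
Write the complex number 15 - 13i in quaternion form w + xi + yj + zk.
15 - 13i + 0j + 0k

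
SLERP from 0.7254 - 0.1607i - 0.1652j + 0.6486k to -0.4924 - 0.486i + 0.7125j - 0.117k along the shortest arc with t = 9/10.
0.5497 + 0.4355i - 0.6874j + 0.1888k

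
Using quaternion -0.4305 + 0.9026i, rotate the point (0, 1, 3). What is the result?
(0, 1.702, -2.665)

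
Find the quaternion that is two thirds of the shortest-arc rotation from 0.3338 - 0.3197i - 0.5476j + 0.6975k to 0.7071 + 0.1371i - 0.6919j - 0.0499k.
0.6501 - 0.0237i - 0.7222j + 0.2349k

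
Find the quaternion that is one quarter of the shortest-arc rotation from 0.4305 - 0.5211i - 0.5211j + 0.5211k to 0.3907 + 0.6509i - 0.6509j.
0.5152 - 0.2322i - 0.6856j + 0.4589k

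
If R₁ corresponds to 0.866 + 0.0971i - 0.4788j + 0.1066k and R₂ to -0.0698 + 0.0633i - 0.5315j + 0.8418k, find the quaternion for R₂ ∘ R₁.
-0.4108 + 0.3944i - 0.3519j + 0.7429k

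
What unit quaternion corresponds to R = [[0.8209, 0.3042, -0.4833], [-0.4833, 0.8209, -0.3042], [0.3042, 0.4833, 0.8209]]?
0.9304 + 0.2116i - 0.2116j - 0.2116k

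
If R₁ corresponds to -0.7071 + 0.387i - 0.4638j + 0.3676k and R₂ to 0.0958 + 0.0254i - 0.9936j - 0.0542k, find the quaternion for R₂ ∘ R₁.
-0.5185 - 0.3713i + 0.6278j + 0.4463k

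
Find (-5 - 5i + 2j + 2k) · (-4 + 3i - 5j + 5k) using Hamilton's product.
35 + 25i + 48j - 14k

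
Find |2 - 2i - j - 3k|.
√18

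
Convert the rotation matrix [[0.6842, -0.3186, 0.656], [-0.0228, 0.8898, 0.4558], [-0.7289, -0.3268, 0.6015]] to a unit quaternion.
0.891 - 0.2196i + 0.3886j + 0.083k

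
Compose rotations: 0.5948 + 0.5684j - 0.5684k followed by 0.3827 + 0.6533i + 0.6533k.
0.599 + 0.0172i + 0.5889j + 0.5424k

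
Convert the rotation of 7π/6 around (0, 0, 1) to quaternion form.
-0.2588 + 0.9659k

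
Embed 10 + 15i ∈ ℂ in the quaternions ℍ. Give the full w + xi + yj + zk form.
10 + 15i + 0j + 0k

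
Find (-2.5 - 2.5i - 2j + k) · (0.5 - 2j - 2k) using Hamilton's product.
-3.25 + 4.75i - j + 10.5k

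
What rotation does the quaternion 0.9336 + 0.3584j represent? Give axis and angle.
axis = (0, 1, 0), θ = 42°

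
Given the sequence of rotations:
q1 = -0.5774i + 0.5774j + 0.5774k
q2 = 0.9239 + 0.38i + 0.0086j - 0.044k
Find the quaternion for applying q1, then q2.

q2 · q1 = 0.2399 - 0.5031i + 0.3395j + 0.7578k
0.2399 - 0.5031i + 0.3395j + 0.7578k


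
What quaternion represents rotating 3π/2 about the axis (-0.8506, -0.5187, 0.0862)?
-0.7071 - 0.6015i - 0.3668j + 0.061k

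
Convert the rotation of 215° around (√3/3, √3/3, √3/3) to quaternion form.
-0.3007 + 0.5506i + 0.5506j + 0.5506k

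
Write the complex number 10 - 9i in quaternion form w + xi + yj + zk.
10 - 9i + 0j + 0k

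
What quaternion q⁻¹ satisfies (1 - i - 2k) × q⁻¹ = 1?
0.1667 + 0.1667i + 0.3333k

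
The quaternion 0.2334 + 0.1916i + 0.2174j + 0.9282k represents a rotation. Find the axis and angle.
axis = (0.197, 0.2236, 0.9546), θ = 153°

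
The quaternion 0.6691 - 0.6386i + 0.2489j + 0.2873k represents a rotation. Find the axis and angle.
axis = (-0.8593, 0.3349, 0.3866), θ = 96°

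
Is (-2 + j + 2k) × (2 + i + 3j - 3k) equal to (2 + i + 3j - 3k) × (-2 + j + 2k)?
No: pq = -1 - 11i - 2j + 9k ≠ -1 + 7i - 6j + 11k = qp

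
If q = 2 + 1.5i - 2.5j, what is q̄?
2 - 1.5i + 2.5j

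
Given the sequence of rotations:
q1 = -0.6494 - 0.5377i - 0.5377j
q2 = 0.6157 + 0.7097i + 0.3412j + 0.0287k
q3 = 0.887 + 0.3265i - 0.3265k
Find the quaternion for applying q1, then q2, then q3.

q2 · q1 = 0.1652 - 0.7765i - 0.5681j - 0.2168k
q3 · q2 · q1 = 0.3293 - 0.8203i - 0.1796j - 0.4317k
0.3293 - 0.8203i - 0.1796j - 0.4317k


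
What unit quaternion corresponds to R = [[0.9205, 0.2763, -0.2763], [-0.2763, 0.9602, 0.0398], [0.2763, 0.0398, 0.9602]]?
0.9799 - 0.141j - 0.141k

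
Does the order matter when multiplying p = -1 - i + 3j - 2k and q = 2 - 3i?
Yes: pq = -5 + i + 12j + 5k ≠ -5 + i - 13k = qp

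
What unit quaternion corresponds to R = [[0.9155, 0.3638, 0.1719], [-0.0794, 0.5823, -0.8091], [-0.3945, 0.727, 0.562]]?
0.8746 + 0.4391i + 0.1619j - 0.1267k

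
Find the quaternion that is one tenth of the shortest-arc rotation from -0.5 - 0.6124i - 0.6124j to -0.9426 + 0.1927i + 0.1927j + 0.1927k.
-0.6084 - 0.5609i - 0.5609j + 0.0264k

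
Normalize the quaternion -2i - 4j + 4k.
-0.3333i - 0.6667j + 0.6667k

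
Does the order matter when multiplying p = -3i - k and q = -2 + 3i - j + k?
Yes: pq = 10 + 5i + 5k ≠ 10 + 7i - k = qp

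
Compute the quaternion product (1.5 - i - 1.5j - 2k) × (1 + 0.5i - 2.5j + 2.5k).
3.25 - 9i - 3.75j + 5k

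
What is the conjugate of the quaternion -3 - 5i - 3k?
-3 + 5i + 3k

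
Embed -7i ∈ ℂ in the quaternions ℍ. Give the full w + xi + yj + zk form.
0 - 7i + 0j + 0k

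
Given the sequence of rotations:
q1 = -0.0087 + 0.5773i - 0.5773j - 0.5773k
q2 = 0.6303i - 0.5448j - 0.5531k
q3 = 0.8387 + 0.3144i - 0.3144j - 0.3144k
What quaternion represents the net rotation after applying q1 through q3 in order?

q2 · q1 = -0.9977 - 0.0103i + 0.0493j - 0.0445k
q3 · q2 · q1 = -0.832 - 0.2928i + 0.3723j + 0.2886k
-0.832 - 0.2928i + 0.3723j + 0.2886k


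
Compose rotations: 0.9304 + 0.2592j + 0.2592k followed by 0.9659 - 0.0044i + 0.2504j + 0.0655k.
0.8168 + 0.0438i + 0.4845j + 0.3102k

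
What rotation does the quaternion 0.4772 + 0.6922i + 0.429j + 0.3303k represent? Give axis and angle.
axis = (0.7877, 0.4882, 0.3759), θ = 123°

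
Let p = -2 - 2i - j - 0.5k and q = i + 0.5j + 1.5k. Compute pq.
3.25 - 3.25i + 1.5j - 3k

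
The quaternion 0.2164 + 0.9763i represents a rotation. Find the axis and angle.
axis = (1, 0, 0), θ = 155°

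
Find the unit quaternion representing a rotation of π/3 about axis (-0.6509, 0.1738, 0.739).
0.866 - 0.3255i + 0.0869j + 0.3695k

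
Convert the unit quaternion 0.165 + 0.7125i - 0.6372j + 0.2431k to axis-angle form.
axis = (0.7224, -0.6461, 0.2465), θ = 161°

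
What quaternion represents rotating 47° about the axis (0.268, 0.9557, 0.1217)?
0.9171 + 0.1069i + 0.3811j + 0.0485k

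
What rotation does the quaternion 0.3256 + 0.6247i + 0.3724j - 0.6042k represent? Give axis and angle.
axis = (0.6607, 0.3939, -0.639), θ = 142°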